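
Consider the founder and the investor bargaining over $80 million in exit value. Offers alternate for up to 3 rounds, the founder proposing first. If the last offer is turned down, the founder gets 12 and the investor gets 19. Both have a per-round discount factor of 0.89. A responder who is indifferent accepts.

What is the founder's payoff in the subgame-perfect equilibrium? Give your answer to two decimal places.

Work backward from the last round.
Round 3 (the founder proposes): the investor gets 19 if talks fail, so the founder offers 19 and keeps 61.
Round 2 (the investor proposes): the founder can get 61 next round, worth 0.89 × 61 = 54.29 now, so the investor offers 54.29, keeping 25.71.
Round 1 (the founder proposes): the investor can get 25.71 next round, worth 0.89 × 25.71 = 22.8819 now. The founder offers 22.8819 and keeps 80 − 22.8819 = 57.1181.

57.12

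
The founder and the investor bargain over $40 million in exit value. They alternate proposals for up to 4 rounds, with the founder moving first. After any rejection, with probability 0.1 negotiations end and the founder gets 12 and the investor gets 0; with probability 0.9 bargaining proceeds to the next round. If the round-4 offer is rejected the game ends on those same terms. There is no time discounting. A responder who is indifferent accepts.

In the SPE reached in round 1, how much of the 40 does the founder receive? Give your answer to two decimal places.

17.07

Round 4 (the investor proposes): the founder gets 12 if talks fail, so the investor offers 12 and keeps 28.
Round 3 (the founder proposes): rejecting gives the investor an expected 0.9 × 28 = 25.2, so the founder offers 25.2, keeping 14.8.
Round 2 (the investor proposes): rejecting gives the founder an expected 0.9 × 14.8 + 0.1 × 12 = 14.52. The investor offers 14.52 and keeps 40 − 14.52 = 25.48.
Round 1 (the founder proposes): rejecting gives the investor an expected 0.9 × 25.48 = 22.932. The founder offers 22.932 and keeps 40 − 22.932 = 17.068.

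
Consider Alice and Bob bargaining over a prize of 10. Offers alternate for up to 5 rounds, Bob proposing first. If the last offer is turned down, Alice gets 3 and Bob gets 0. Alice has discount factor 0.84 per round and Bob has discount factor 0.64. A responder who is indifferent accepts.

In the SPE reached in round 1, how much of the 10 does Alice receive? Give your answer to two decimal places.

5.52

Work backward from the last round.
Round 5 (Bob proposes): Alice gets 3 if talks fail, so Bob offers 3 and keeps 7.
Round 4 (Alice proposes): Bob can get 7 next round, worth 0.64 × 7 = 4.48 now; Alice offers that and keeps 5.52.
Round 3 (Bob proposes): Alice can get 5.52 next round, worth 0.84 × 5.52 = 4.6368 now; Bob offers that and keeps 5.3632.
Round 2 (Alice proposes): Bob can get 5.3632 next round, worth 0.64 × 5.3632 = 3.432448 now, so Alice offers 3.432448, keeping 6.567552.
Round 1 (Bob proposes): Alice can get 6.567552 next round, worth 0.84 × 6.567552 = 5.51674368 now, so Bob offers 5.51674368, keeping 4.48325632.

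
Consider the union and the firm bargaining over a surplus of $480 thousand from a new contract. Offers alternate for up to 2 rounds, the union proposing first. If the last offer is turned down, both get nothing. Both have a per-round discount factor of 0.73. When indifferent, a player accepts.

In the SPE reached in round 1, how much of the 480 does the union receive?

129.6

Round 2 (the firm proposes): rejection yields 0 for the union; the firm offers 0 and keeps 480.
Round 1 (the union proposes): the firm can get 480 next round, worth 0.73 × 480 = 350.4 now, so the union offers 350.4, keeping 129.6.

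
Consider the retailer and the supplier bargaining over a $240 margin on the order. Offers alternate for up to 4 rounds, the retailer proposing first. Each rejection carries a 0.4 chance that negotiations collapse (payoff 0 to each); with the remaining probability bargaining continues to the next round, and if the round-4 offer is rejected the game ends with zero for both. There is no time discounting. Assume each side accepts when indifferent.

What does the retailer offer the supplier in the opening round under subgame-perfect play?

Round 4 (the supplier proposes): rejection yields 0 for the retailer; the supplier offers 0 and keeps 240.
Round 3 (the retailer proposes): rejecting gives the supplier an expected 0.6 × 240 = 144. The retailer offers 144 and keeps 240 − 144 = 96.
Round 2 (the supplier proposes): rejecting gives the retailer an expected 0.6 × 96 = 57.6; the supplier offers that and keeps 182.4.
Round 1 (the retailer proposes): rejecting gives the supplier an expected 0.6 × 182.4 = 109.44. The retailer offers 109.44 and keeps 240 − 109.44 = 130.56.

109.44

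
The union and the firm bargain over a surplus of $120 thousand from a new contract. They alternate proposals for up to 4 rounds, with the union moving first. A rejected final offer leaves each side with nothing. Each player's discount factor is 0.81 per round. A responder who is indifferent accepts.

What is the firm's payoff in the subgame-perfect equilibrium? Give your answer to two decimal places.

82.24

Round 4 (the firm proposes): the union will accept anything ≥ 0, so the firm offers 0 and keeps 120.
Round 3 (the union proposes): the firm can get 120 next round, worth 0.81 × 120 = 97.2 now, so the union offers 97.2, keeping 22.8.
Round 2 (the firm proposes): the union can get 22.8 next round, worth 0.81 × 22.8 = 18.468 now. The firm offers 18.468 and keeps 120 − 18.468 = 101.532.
Round 1 (the union proposes): the firm can get 101.532 next round, worth 0.81 × 101.532 = 82.24092 now; the union offers that and keeps 37.75908.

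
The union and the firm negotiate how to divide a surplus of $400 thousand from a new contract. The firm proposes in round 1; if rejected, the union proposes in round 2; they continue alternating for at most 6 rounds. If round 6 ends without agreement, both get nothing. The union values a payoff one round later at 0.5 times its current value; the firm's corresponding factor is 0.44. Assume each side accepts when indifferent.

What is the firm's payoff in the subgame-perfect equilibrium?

Solve by backward induction from round 6.
Round 6 (the union proposes): the firm will accept anything ≥ 0, so the union offers 0 and keeps 400.
Round 5 (the firm proposes): the union can get 400 next round, worth 0.5 × 400 = 200 now; the firm offers that and keeps 200.
Round 4 (the union proposes): the firm can get 200 next round, worth 0.44 × 200 = 88 now. The union offers 88 and keeps 400 − 88 = 312.
Round 3 (the firm proposes): the union can get 312 next round, worth 0.5 × 312 = 156 now; the firm offers that and keeps 244.
Round 2 (the union proposes): the firm can get 244 next round, worth 0.44 × 244 = 107.36 now; the union offers that and keeps 292.64.
Round 1 (the firm proposes): the union can get 292.64 next round, worth 0.5 × 292.64 = 146.32 now; the firm offers that and keeps 253.68.

253.68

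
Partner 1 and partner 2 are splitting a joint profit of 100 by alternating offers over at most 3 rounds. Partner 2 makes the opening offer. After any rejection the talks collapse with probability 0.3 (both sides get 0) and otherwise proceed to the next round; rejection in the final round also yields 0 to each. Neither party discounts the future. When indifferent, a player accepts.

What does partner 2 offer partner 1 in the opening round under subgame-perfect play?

Round 3 (partner 2 proposes): rejection yields 0 for partner 1; partner 2 offers 0 and keeps 100.
Round 2 (partner 1 proposes): rejecting gives partner 2 an expected 0.7 × 100 = 70. Partner 1 offers 70 and keeps 100 − 70 = 30.
Round 1 (partner 2 proposes): rejecting gives partner 1 an expected 0.7 × 30 = 21; partner 2 offers that and keeps 79.

21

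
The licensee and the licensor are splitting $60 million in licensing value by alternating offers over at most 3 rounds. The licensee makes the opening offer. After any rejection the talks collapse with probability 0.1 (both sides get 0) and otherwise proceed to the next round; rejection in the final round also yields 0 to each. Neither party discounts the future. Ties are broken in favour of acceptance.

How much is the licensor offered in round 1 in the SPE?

Round 3 (the licensee proposes): the licensor will accept anything ≥ 0, so the licensee offers 0 and keeps 60.
Round 2 (the licensor proposes): rejecting gives the licensee an expected 0.9 × 60 = 54; the licensor offers that and keeps 6.
Round 1 (the licensee proposes): rejecting gives the licensor an expected 0.9 × 6 = 5.4. The licensee offers 5.4 and keeps 60 − 5.4 = 54.6.

5.4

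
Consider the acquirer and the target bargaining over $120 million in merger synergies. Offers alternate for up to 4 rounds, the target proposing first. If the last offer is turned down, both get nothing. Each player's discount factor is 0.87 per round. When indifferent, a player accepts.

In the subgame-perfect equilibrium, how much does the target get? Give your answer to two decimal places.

27.41

Round 4 (the acquirer proposes): rejection yields 0 for the target; the acquirer offers 0 and keeps 120.
Round 3 (the target proposes): the acquirer can get 120 next round, worth 0.87 × 120 = 104.4 now, so the target offers 104.4, keeping 15.6.
Round 2 (the acquirer proposes): the target can get 15.6 next round, worth 0.87 × 15.6 = 13.572 now. The acquirer offers 13.572 and keeps 120 − 13.572 = 106.428.
Round 1 (the target proposes): the acquirer can get 106.428 next round, worth 0.87 × 106.428 = 92.59236 now; the target offers that and keeps 27.40764.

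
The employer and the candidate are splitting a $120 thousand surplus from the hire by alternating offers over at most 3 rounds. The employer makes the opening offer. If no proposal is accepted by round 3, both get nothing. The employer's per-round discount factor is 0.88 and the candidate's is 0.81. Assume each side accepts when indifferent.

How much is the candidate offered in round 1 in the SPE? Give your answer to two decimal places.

Round 3 (the employer proposes): the candidate will accept anything ≥ 0, so the employer offers 0 and keeps 120.
Round 2 (the candidate proposes): the employer can get 120 next round, worth 0.88 × 120 = 105.6 now. The candidate offers 105.6 and keeps 120 − 105.6 = 14.4.
Round 1 (the employer proposes): the candidate can get 14.4 next round, worth 0.81 × 14.4 = 11.664 now, so the employer offers 11.664, keeping 108.336.

11.66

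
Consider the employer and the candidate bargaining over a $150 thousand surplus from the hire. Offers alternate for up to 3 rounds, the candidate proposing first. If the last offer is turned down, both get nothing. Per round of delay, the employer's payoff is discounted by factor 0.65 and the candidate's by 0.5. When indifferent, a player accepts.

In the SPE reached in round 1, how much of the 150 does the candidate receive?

101.25

By backward induction:
Round 3 (the candidate proposes): the employer will accept anything ≥ 0, so the candidate offers 0 and keeps 150.
Round 2 (the employer proposes): the candidate can get 150 next round, worth 0.5 × 150 = 75 now; the employer offers that and keeps 75.
Round 1 (the candidate proposes): the employer can get 75 next round, worth 0.65 × 75 = 48.75 now, so the candidate offers 48.75, keeping 101.25.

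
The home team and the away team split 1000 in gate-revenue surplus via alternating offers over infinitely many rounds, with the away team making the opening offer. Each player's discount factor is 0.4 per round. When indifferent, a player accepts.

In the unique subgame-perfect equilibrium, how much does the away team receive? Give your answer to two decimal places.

714.29

Let x be the away team's share when the away team proposes and y be the home team's share when the home team proposes.
The home team accepts iff offered ≥ 0.4·y, so x = 1000 − 0.4y. Symmetrically y = 1000 − 0.4x.
Substituting: x = 1000 − 0.4(1000 − 0.4x), giving x(1 − 0.4·0.4) = 1000(1 − 0.4).
So x = 1000 × 0.6 / 0.84 ≈ 714.2857, and the home team receives 1000 − x ≈ 285.7143.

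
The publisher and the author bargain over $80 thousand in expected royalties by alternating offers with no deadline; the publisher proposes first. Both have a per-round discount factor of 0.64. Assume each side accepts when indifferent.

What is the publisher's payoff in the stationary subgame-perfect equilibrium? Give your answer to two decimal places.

Let x be the publisher's share when the publisher proposes and y be the author's share when the author proposes.
The author accepts iff offered ≥ 0.64·y, so x = 80 − 0.64y. Symmetrically y = 80 − 0.64x.
Substituting: x = 80 − 0.64(80 − 0.64x), giving x(1 − 0.64·0.64) = 80(1 − 0.64).
So x = 80 × 0.36 / 0.5904 ≈ 48.7805, and the author receives 80 − x ≈ 31.2195.

48.78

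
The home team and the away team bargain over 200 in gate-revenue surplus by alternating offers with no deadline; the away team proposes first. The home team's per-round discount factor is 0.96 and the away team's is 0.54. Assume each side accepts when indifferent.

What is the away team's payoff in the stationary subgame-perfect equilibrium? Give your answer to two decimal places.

16.61

Let x be the away team's share when the away team proposes and y be the home team's share when the home team proposes.
The home team accepts iff offered ≥ 0.96·y, so x = 200 − 0.96y. Symmetrically y = 200 − 0.54x.
Substituting: x = 200 − 0.96(200 − 0.54x), giving x(1 − 0.54·0.96) = 200(1 − 0.96).
So x = 200 × 0.04 / 0.4816 ≈ 16.6113, and the home team receives 200 − x ≈ 183.3887.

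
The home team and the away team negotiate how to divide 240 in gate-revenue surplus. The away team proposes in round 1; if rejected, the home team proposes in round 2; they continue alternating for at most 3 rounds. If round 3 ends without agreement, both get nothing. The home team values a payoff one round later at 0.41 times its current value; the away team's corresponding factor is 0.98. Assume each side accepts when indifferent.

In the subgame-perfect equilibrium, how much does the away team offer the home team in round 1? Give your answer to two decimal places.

Round 3 (the away team proposes): the home team will accept anything ≥ 0, so the away team offers 0 and keeps 240.
Round 2 (the home team proposes): the away team can get 240 next round, worth 0.98 × 240 = 235.2 now, so the home team offers 235.2, keeping 4.8.
Round 1 (the away team proposes): the home team can get 4.8 next round, worth 0.41 × 4.8 = 1.968 now, so the away team offers 1.968, keeping 238.032.

1.97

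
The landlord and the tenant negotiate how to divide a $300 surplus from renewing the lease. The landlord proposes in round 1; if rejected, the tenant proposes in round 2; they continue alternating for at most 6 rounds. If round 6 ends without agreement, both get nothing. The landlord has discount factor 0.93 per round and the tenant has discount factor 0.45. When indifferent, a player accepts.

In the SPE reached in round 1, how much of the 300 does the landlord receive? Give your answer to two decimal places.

262.95

Solve by backward induction from round 6.
Round 6 (the tenant proposes): the landlord will accept anything ≥ 0, so the tenant offers 0 and keeps 300.
Round 5 (the landlord proposes): the tenant can get 300 next round, worth 0.45 × 300 = 135 now. The landlord offers 135 and keeps 300 − 135 = 165.
Round 4 (the tenant proposes): the landlord can get 165 next round, worth 0.93 × 165 = 153.45 now; the tenant offers that and keeps 146.55.
Round 3 (the landlord proposes): the tenant can get 146.55 next round, worth 0.45 × 146.55 = 65.9475 now; the landlord offers that and keeps 234.0525.
Round 2 (the tenant proposes): the landlord can get 234.0525 next round, worth 0.93 × 234.0525 = 217.668825 now; the tenant offers that and keeps 82.331175.
Round 1 (the landlord proposes): the tenant can get 82.331175 next round, worth 0.45 × 82.331175 = 37.04902875 now. The landlord offers 37.04902875 and keeps 300 − 37.04902875 = 262.95097125.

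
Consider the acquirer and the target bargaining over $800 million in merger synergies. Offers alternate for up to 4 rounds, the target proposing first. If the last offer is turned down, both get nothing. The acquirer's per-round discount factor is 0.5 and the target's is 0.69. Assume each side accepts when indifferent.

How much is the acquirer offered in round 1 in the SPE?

262

Solve by backward induction from round 4.
Round 4 (the acquirer proposes): the target will accept anything ≥ 0, so the acquirer offers 0 and keeps 800.
Round 3 (the target proposes): the acquirer can get 800 next round, worth 0.5 × 800 = 400 now; the target offers that and keeps 400.
Round 2 (the acquirer proposes): the target can get 400 next round, worth 0.69 × 400 = 276 now; the acquirer offers that and keeps 524.
Round 1 (the target proposes): the acquirer can get 524 next round, worth 0.5 × 524 = 262 now; the target offers that and keeps 538.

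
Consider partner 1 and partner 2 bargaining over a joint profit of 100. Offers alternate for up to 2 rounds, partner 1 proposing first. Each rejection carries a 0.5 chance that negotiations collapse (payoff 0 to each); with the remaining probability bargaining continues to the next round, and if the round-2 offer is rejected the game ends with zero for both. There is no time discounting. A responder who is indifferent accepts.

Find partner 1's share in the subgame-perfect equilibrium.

Round 2 (partner 2 proposes): partner 1 will accept anything ≥ 0, so partner 2 offers 0 and keeps 100.
Round 1 (partner 1 proposes): rejecting gives partner 2 an expected 0.5 × 100 = 50; partner 1 offers that and keeps 50.

50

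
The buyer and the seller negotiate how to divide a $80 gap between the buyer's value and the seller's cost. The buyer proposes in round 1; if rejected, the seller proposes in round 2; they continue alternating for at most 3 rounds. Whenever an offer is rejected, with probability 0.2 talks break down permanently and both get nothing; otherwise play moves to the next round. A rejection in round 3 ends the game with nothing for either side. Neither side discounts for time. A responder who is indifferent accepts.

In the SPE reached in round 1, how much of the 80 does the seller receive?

12.8

Round 3 (the buyer proposes): rejection yields 0 for the seller; the buyer offers 0 and keeps 80.
Round 2 (the seller proposes): rejecting gives the buyer an expected 0.8 × 80 = 64, so the seller offers 64, keeping 16.
Round 1 (the buyer proposes): rejecting gives the seller an expected 0.8 × 16 = 12.8. The buyer offers 12.8 and keeps 80 − 12.8 = 67.2.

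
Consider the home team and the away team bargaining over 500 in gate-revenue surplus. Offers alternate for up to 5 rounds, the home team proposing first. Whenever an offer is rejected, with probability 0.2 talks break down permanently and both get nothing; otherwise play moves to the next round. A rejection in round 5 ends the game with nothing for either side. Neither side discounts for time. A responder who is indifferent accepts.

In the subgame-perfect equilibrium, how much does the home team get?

368.8

By backward induction:
Round 5 (the home team proposes): rejection yields 0 for the away team; the home team offers 0 and keeps 500.
Round 4 (the away team proposes): rejecting gives the home team an expected 0.8 × 500 = 400, so the away team offers 400, keeping 100.
Round 3 (the home team proposes): rejecting gives the away team an expected 0.8 × 100 = 80, so the home team offers 80, keeping 420.
Round 2 (the away team proposes): rejecting gives the home team an expected 0.8 × 420 = 336; the away team offers that and keeps 164.
Round 1 (the home team proposes): rejecting gives the away team an expected 0.8 × 164 = 131.2, so the home team offers 131.2, keeping 368.8.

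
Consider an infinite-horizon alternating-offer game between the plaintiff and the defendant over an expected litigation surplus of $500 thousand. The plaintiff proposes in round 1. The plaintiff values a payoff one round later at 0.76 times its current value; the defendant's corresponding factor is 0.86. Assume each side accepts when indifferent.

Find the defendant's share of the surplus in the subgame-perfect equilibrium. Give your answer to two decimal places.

Let x be the plaintiff's share when the plaintiff proposes and y be the defendant's share when the defendant proposes.
The defendant accepts iff offered ≥ 0.86·y, so x = 500 − 0.86y. Symmetrically y = 500 − 0.76x.
Substituting: x = 500 − 0.86(500 − 0.76x), giving x(1 − 0.76·0.86) = 500(1 − 0.86).
So x = 500 × 0.14 / 0.3464 ≈ 202.0785, and the defendant receives 500 − x ≈ 297.9215.

297.92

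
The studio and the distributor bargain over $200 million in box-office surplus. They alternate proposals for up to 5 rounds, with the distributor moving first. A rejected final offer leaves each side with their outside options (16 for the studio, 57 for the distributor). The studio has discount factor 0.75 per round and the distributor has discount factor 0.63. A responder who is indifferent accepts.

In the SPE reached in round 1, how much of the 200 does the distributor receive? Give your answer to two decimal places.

114.70

Solve by backward induction from round 5.
Round 5 (the distributor proposes): the studio gets 16 if talks fail, so the distributor offers 16 and keeps 184.
Round 4 (the studio proposes): the distributor can get 184 next round, worth 0.63 × 184 = 115.92 now; the studio offers that and keeps 84.08.
Round 3 (the distributor proposes): the studio can get 84.08 next round, worth 0.75 × 84.08 = 63.06 now. The distributor offers 63.06 and keeps 200 − 63.06 = 136.94.
Round 2 (the studio proposes): the distributor can get 136.94 next round, worth 0.63 × 136.94 = 86.2722 now. The studio offers 86.2722 and keeps 200 − 86.2722 = 113.7278.
Round 1 (the distributor proposes): the studio can get 113.7278 next round, worth 0.75 × 113.7278 = 85.29585 now; the distributor offers that and keeps 114.70415.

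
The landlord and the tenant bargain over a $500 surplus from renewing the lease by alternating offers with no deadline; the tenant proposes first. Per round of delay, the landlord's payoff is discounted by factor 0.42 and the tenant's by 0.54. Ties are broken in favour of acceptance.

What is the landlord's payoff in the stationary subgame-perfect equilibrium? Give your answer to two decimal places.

124.94

In a stationary SPE each proposer offers the other exactly their discounted continuation value.
If the tenant keeps x when proposing and the landlord keeps y when proposing, then x = 500 − 0.42y and y = 500 − 0.54x.
Solving: x = 500(1 − 0.42) / (1 − 0.54·0.42) = 290 / 0.7732 ≈ 375.0647.
The landlord gets 500 − 375.0647 ≈ 124.9353.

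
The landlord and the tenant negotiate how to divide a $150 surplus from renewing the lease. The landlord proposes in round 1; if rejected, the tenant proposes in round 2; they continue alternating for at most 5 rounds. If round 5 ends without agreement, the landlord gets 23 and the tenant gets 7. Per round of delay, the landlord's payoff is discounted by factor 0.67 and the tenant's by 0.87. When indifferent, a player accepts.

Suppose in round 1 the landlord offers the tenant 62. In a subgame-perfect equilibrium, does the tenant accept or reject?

Reject

Round 5 (the landlord proposes): the tenant gets 7 if talks fail, so the landlord offers 7 and keeps 143.
Round 4 (the tenant proposes): the landlord can get 143 next round, worth 0.67 × 143 = 95.81 now, so the tenant offers 95.81, keeping 54.19.
Round 3 (the landlord proposes): the tenant can get 54.19 next round, worth 0.87 × 54.19 = 47.1453 now, so the landlord offers 47.1453, keeping 102.8547.
Round 2 (the tenant proposes): the landlord can get 102.8547 next round, worth 0.67 × 102.8547 = 68.912649 now, so the tenant offers 68.912649, keeping 81.087351.
So by rejecting in round 1, the tenant gets 81.087351 next round, worth 0.87 × 81.087351 = 70.54599537 now.
Offer 62 < 70.54599537, so the tenant rejects.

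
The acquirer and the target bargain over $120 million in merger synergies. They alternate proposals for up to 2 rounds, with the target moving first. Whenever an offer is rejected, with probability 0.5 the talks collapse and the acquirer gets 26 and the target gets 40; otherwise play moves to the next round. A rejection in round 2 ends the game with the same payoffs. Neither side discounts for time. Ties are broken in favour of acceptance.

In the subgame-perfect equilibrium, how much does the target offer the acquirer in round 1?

53

Round 2 (the acquirer proposes): the target gets 40 if talks fail, so the acquirer offers 40 and keeps 80.
Round 1 (the target proposes): rejecting gives the acquirer an expected 0.5 × 80 + 0.5 × 26 = 53, so the target offers 53, keeping 67.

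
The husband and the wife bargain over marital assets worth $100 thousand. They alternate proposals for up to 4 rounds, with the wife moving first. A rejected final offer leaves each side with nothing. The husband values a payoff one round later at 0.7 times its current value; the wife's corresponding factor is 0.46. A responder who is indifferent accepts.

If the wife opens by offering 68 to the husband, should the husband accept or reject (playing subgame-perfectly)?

Accept

Round 4 (the husband proposes): the wife will accept anything ≥ 0, so the husband offers 0 and keeps 100.
Round 3 (the wife proposes): the husband can get 100 next round, worth 0.7 × 100 = 70 now. The wife offers 70 and keeps 100 − 70 = 30.
Round 2 (the husband proposes): the wife can get 30 next round, worth 0.46 × 30 = 13.8 now; the husband offers that and keeps 86.2.
So by rejecting in round 1, the husband gets 86.2 next round, worth 0.7 × 86.2 = 60.34 now.
Offer 68 ≥ 60.34, so the husband accepts.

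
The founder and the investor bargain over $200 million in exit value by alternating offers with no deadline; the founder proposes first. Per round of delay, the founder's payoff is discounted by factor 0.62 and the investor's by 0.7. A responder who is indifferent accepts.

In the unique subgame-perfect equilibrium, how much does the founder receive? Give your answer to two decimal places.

Let x be the founder's share when the founder proposes and y be the investor's share when the investor proposes.
The investor accepts iff offered ≥ 0.7·y, so x = 200 − 0.7y. Symmetrically y = 200 − 0.62x.
Substituting: x = 200 − 0.7(200 − 0.62x), giving x(1 − 0.62·0.7) = 200(1 − 0.7).
So x = 200 × 0.3 / 0.566 ≈ 106.0071, and the investor receives 200 − x ≈ 93.9929.

106.01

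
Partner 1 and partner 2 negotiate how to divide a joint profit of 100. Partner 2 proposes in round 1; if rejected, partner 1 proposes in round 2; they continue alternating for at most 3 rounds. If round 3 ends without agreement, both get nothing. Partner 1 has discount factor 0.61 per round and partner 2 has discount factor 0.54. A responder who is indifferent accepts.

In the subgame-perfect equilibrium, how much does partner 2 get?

71.94

By backward induction:
Round 3 (partner 2 proposes): rejection yields 0 for partner 1; partner 2 offers 0 and keeps 100.
Round 2 (partner 1 proposes): partner 2 can get 100 next round, worth 0.54 × 100 = 54 now. Partner 1 offers 54 and keeps 100 − 54 = 46.
Round 1 (partner 2 proposes): partner 1 can get 46 next round, worth 0.61 × 46 = 28.06 now. Partner 2 offers 28.06 and keeps 100 − 28.06 = 71.94.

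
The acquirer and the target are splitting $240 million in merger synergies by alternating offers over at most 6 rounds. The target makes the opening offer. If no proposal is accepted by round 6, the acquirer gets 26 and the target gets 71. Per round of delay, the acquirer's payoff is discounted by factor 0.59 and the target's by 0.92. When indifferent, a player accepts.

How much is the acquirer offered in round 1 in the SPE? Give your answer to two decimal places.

Round 6 (the acquirer proposes): the target gets 71 if talks fail, so the acquirer offers 71 and keeps 169.
Round 5 (the target proposes): the acquirer can get 169 next round, worth 0.59 × 169 = 99.71 now, so the target offers 99.71, keeping 140.29.
Round 4 (the acquirer proposes): the target can get 140.29 next round, worth 0.92 × 140.29 = 129.0668 now, so the acquirer offers 129.0668, keeping 110.9332.
Round 3 (the target proposes): the acquirer can get 110.9332 next round, worth 0.59 × 110.9332 = 65.450588 now; the target offers that and keeps 174.549412.
Round 2 (the acquirer proposes): the target can get 174.549412 next round, worth 0.92 × 174.549412 = 160.58545904 now, so the acquirer offers 160.58545904, keeping 79.41454096.
Round 1 (the target proposes): the acquirer can get 79.41454096 next round, worth 0.59 × 79.41454096 = 46.8545791664 now. The target offers 46.8545791664 and keeps 240 − 46.8545791664 = 193.1454208336.

46.85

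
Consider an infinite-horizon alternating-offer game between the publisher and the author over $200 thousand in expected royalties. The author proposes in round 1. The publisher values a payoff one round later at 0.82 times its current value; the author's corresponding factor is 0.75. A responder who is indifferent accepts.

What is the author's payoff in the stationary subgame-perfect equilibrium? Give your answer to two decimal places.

Let x be the author's share when the author proposes and y be the publisher's share when the publisher proposes.
The publisher accepts iff offered ≥ 0.82·y, so x = 200 − 0.82y. Symmetrically y = 200 − 0.75x.
Substituting: x = 200 − 0.82(200 − 0.75x), giving x(1 − 0.75·0.82) = 200(1 − 0.82).
So x = 200 × 0.18 / 0.385 ≈ 93.5065, and the publisher receives 200 − x ≈ 106.4935.

93.51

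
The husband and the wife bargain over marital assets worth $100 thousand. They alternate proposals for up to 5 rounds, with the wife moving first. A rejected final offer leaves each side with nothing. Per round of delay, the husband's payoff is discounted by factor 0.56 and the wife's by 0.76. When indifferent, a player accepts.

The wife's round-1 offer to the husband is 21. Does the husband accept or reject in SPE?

Accept

Round 5 (the wife proposes): rejection yields 0 for the husband; the wife offers 0 and keeps 100.
Round 4 (the husband proposes): the wife can get 100 next round, worth 0.76 × 100 = 76 now; the husband offers that and keeps 24.
Round 3 (the wife proposes): the husband can get 24 next round, worth 0.56 × 24 = 13.44 now. The wife offers 13.44 and keeps 100 − 13.44 = 86.56.
Round 2 (the husband proposes): the wife can get 86.56 next round, worth 0.76 × 86.56 = 65.7856 now; the husband offers that and keeps 34.2144.
So by rejecting in round 1, the husband gets 34.2144 next round, worth 0.56 × 34.2144 = 19.160064 now.
Offer 21 ≥ 19.160064, so the husband accepts.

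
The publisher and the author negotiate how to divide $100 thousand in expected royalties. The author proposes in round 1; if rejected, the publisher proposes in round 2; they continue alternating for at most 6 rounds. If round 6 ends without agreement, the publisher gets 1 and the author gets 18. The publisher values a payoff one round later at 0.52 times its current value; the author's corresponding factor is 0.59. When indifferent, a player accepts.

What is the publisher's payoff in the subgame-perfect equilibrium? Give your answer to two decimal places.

Round 6 (the publisher proposes): the author gets 18 if talks fail, so the publisher offers 18 and keeps 82.
Round 5 (the author proposes): the publisher can get 82 next round, worth 0.52 × 82 = 42.64 now; the author offers that and keeps 57.36.
Round 4 (the publisher proposes): the author can get 57.36 next round, worth 0.59 × 57.36 = 33.8424 now; the publisher offers that and keeps 66.1576.
Round 3 (the author proposes): the publisher can get 66.1576 next round, worth 0.52 × 66.1576 = 34.401952 now, so the author offers 34.401952, keeping 65.598048.
Round 2 (the publisher proposes): the author can get 65.598048 next round, worth 0.59 × 65.598048 = 38.70284832 now, so the publisher offers 38.70284832, keeping 61.29715168.
Round 1 (the author proposes): the publisher can get 61.29715168 next round, worth 0.52 × 61.29715168 = 31.8745188736 now, so the author offers 31.8745188736, keeping 68.1254811264.

31.87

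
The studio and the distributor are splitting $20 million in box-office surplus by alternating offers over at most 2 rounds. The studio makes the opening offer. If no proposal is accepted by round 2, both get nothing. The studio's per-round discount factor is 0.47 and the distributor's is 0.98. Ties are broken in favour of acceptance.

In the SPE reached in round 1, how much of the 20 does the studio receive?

0.4

Round 2 (the distributor proposes): rejection yields 0 for the studio; the distributor offers 0 and keeps 20.
Round 1 (the studio proposes): the distributor can get 20 next round, worth 0.98 × 20 = 19.6 now. The studio offers 19.6 and keeps 20 − 19.6 = 0.4.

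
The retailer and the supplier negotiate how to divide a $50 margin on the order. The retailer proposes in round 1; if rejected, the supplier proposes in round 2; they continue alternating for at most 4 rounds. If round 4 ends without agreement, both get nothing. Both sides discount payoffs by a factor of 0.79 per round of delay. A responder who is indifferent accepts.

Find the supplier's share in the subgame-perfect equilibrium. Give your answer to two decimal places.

32.95

Work backward from the last round.
Round 4 (the supplier proposes): rejection yields 0 for the retailer; the supplier offers 0 and keeps 50.
Round 3 (the retailer proposes): the supplier can get 50 next round, worth 0.79 × 50 = 39.5 now; the retailer offers that and keeps 10.5.
Round 2 (the supplier proposes): the retailer can get 10.5 next round, worth 0.79 × 10.5 = 8.295 now. The supplier offers 8.295 and keeps 50 − 8.295 = 41.705.
Round 1 (the retailer proposes): the supplier can get 41.705 next round, worth 0.79 × 41.705 = 32.94695 now, so the retailer offers 32.94695, keeping 17.05305.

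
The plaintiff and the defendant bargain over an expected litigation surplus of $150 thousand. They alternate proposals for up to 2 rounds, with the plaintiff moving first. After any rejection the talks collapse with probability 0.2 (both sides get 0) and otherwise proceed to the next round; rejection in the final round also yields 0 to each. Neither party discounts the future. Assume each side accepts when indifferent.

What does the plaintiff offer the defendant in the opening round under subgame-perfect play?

120

By backward induction:
Round 2 (the defendant proposes): rejection yields 0 for the plaintiff; the defendant offers 0 and keeps 150.
Round 1 (the plaintiff proposes): rejecting gives the defendant an expected 0.8 × 150 = 120; the plaintiff offers that and keeps 30.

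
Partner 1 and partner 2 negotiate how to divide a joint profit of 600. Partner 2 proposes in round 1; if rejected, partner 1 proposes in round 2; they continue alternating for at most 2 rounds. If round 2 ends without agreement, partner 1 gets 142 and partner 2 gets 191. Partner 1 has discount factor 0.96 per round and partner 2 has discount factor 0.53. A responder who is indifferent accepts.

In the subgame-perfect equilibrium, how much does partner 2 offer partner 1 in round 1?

By backward induction:
Round 2 (partner 1 proposes): partner 2 gets 191 if talks fail, so partner 1 offers 191 and keeps 409.
Round 1 (partner 2 proposes): partner 1 can get 409 next round, worth 0.96 × 409 = 392.64 now. Partner 2 offers 392.64 and keeps 600 − 392.64 = 207.36.

392.64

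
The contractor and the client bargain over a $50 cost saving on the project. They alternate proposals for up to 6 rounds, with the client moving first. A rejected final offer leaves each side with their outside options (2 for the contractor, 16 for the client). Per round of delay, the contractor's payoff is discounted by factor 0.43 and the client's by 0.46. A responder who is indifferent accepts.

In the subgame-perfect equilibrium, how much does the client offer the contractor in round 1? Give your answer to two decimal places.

Work backward from the last round.
Round 6 (the contractor proposes): the client gets 16 if talks fail, so the contractor offers 16 and keeps 34.
Round 5 (the client proposes): the contractor can get 34 next round, worth 0.43 × 34 = 14.62 now; the client offers that and keeps 35.38.
Round 4 (the contractor proposes): the client can get 35.38 next round, worth 0.46 × 35.38 = 16.2748 now; the contractor offers that and keeps 33.7252.
Round 3 (the client proposes): the contractor can get 33.7252 next round, worth 0.43 × 33.7252 = 14.501836 now. The client offers 14.501836 and keeps 50 − 14.501836 = 35.498164.
Round 2 (the contractor proposes): the client can get 35.498164 next round, worth 0.46 × 35.498164 = 16.32915544 now. The contractor offers 16.32915544 and keeps 50 − 16.32915544 = 33.67084456.
Round 1 (the client proposes): the contractor can get 33.67084456 next round, worth 0.43 × 33.67084456 = 14.4784631608 now. The client offers 14.4784631608 and keeps 50 − 14.4784631608 = 35.5215368392.

14.48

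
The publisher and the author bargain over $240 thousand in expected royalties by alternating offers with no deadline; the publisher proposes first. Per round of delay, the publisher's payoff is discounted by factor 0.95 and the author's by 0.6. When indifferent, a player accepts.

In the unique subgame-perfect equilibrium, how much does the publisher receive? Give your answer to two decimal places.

When the publisher proposes, the author accepts any offer worth at least 0.6 times what the author would get by proposing next round; and vice versa.
This gives x = 240 − 0.6y and y = 240 − 0.95x, where x and y are each side's share when it proposes.
Hence (1 − 0.6·0.95)x = 240(1 − 0.6), i.e. 0.43·x = 96.
x ≈ 223.2558; the author's share is 240 − x ≈ 16.7442.

223.26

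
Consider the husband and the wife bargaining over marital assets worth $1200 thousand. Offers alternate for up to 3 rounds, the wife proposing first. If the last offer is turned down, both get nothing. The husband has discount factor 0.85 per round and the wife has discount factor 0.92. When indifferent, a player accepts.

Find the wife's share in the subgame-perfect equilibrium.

Round 3 (the wife proposes): the husband will accept anything ≥ 0, so the wife offers 0 and keeps 1200.
Round 2 (the husband proposes): the wife can get 1200 next round, worth 0.92 × 1200 = 1104 now; the husband offers that and keeps 96.
Round 1 (the wife proposes): the husband can get 96 next round, worth 0.85 × 96 = 81.6 now, so the wife offers 81.6, keeping 1118.4.

1118.4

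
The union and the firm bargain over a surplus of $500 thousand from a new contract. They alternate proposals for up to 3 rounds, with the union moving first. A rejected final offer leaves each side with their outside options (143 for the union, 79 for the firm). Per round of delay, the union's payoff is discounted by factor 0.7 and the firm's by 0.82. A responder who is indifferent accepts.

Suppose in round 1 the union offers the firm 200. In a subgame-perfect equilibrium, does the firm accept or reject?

Accept

Round 3 (the union proposes): the firm gets 79 if talks fail, so the union offers 79 and keeps 421.
Round 2 (the firm proposes): the union can get 421 next round, worth 0.7 × 421 = 294.7 now; the firm offers that and keeps 205.3.
So by rejecting in round 1, the firm gets 205.3 next round, worth 0.82 × 205.3 = 168.346 now.
Offer 200 ≥ 168.346, so the firm accepts.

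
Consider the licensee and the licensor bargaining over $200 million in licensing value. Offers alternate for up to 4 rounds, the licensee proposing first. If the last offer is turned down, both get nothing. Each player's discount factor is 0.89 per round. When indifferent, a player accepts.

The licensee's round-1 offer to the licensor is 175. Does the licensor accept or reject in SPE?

Round 4 (the licensor proposes): rejection yields 0 for the licensee; the licensor offers 0 and keeps 200.
Round 3 (the licensee proposes): the licensor can get 200 next round, worth 0.89 × 200 = 178 now. The licensee offers 178 and keeps 200 − 178 = 22.
Round 2 (the licensor proposes): the licensee can get 22 next round, worth 0.89 × 22 = 19.58 now, so the licensor offers 19.58, keeping 180.42.
So by rejecting in round 1, the licensor gets 180.42 next round, worth 0.89 × 180.42 = 160.5738 now.
Offer 175 ≥ 160.5738, so the licensor accepts.

Accept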